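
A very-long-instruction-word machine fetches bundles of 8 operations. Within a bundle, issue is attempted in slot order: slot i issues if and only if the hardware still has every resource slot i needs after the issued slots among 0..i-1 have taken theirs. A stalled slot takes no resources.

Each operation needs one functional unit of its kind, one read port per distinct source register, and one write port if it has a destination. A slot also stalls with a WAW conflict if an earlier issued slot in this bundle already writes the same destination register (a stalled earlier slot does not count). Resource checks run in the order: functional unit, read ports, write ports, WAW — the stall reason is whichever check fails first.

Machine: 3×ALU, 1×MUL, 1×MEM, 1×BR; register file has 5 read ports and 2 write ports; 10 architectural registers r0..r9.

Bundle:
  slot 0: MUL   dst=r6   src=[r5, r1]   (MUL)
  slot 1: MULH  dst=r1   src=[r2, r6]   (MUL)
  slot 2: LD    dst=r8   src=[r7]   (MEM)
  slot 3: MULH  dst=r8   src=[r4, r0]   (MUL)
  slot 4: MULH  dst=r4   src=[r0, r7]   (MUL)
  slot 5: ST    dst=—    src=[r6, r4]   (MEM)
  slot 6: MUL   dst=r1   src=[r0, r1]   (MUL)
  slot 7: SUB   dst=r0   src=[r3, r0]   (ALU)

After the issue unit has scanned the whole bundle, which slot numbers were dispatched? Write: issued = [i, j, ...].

[0] MUL needs rd=2 wr=1: ok; after: ALU=3 MUL=0 MEM=1 BR=1, R=3, W=1
[1] MUL needs rd=2 wr=1: FU; after: ALU=3 MUL=0 MEM=1 BR=1, R=3, W=1
[2] MEM needs rd=1 wr=1: ok; after: ALU=3 MUL=0 MEM=0 BR=1, R=2, W=0
[3] MUL needs rd=2 wr=1: FU; after: ALU=3 MUL=0 MEM=0 BR=1, R=2, W=0
[4] MUL needs rd=2 wr=1: FU; after: ALU=3 MUL=0 MEM=0 BR=1, R=2, W=0
[5] MEM needs rd=2 wr=0: FU; after: ALU=3 MUL=0 MEM=0 BR=1, R=2, W=0
[6] MUL needs rd=2 wr=1: FU; after: ALU=3 MUL=0 MEM=0 BR=1, R=2, W=0
[7] ALU needs rd=2 wr=1: WR_PORT; after: ALU=3 MUL=0 MEM=0 BR=1, R=2, W=0

issued = [0, 2]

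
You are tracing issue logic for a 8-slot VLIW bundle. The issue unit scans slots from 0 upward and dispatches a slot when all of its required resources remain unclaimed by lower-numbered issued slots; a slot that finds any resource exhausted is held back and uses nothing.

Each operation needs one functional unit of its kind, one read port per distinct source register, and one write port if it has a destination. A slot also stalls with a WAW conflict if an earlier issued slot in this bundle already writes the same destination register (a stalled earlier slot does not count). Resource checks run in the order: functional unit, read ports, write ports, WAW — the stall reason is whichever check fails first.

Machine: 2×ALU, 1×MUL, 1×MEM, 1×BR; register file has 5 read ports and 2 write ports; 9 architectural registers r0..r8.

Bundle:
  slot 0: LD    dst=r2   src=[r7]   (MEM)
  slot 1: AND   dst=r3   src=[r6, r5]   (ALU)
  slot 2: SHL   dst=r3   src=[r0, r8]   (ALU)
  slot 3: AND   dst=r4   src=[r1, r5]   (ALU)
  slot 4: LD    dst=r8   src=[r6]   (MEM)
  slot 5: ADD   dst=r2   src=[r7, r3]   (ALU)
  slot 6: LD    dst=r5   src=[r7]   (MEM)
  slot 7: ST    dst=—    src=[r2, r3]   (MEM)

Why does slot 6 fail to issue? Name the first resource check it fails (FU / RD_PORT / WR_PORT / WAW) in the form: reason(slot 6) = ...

reason(slot 6) = FU

(0) want 1×MEM +1rd +1wr — yes → AL2|MU1|ME0|BR1|rd4|wr1
(1) want 1×ALU +2rd +1wr — yes → AL1|MU1|ME0|BR1|rd2|wr0
(2) want 1×ALU +2rd +1wr — WR_PORT → AL1|MU1|ME0|BR1|rd2|wr0
(3) want 1×ALU +2rd +1wr — WR_PORT → AL1|MU1|ME0|BR1|rd2|wr0
(4) want 1×MEM +1rd +1wr — FU → AL1|MU1|ME0|BR1|rd2|wr0
(5) want 1×ALU +2rd +1wr — WR_PORT → AL1|MU1|ME0|BR1|rd2|wr0
(6) want 1×MEM +1rd +1wr — FU → AL1|MU1|ME0|BR1|rd2|wr0
(7) want 1×MEM +2rd +0wr — FU → AL1|MU1|ME0|BR1|rd2|wr0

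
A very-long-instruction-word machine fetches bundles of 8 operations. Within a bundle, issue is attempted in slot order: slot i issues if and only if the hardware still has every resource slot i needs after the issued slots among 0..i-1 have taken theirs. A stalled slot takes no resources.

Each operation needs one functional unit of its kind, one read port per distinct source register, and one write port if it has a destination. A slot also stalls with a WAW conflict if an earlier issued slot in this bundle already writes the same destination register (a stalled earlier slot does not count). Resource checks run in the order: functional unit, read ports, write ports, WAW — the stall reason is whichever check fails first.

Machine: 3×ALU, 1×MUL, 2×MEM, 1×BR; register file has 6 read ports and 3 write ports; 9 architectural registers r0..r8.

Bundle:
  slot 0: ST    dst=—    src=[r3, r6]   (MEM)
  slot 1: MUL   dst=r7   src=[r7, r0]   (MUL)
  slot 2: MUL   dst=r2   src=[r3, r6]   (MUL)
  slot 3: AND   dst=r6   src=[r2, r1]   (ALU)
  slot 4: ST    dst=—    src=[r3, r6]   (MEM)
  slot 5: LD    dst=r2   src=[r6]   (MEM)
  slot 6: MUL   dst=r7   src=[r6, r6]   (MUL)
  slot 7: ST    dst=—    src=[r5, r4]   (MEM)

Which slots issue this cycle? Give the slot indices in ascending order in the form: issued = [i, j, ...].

issued = [0, 1, 3]

[0] MEM needs rd=2 wr=0: ok; after: ALU=3 MUL=1 MEM=1 BR=1, R=4, W=3
[1] MUL needs rd=2 wr=1: ok; after: ALU=3 MUL=0 MEM=1 BR=1, R=2, W=2
[2] MUL needs rd=2 wr=1: FU; after: ALU=3 MUL=0 MEM=1 BR=1, R=2, W=2
[3] ALU needs rd=2 wr=1: ok; after: ALU=2 MUL=0 MEM=1 BR=1, R=0, W=1
[4] MEM needs rd=2 wr=0: RD_PORT; after: ALU=2 MUL=0 MEM=1 BR=1, R=0, W=1
[5] MEM needs rd=1 wr=1: RD_PORT; after: ALU=2 MUL=0 MEM=1 BR=1, R=0, W=1
[6] MUL needs rd=1 wr=1: FU; after: ALU=2 MUL=0 MEM=1 BR=1, R=0, W=1
[7] MEM needs rd=2 wr=0: RD_PORT; after: ALU=2 MUL=0 MEM=1 BR=1, R=0, W=1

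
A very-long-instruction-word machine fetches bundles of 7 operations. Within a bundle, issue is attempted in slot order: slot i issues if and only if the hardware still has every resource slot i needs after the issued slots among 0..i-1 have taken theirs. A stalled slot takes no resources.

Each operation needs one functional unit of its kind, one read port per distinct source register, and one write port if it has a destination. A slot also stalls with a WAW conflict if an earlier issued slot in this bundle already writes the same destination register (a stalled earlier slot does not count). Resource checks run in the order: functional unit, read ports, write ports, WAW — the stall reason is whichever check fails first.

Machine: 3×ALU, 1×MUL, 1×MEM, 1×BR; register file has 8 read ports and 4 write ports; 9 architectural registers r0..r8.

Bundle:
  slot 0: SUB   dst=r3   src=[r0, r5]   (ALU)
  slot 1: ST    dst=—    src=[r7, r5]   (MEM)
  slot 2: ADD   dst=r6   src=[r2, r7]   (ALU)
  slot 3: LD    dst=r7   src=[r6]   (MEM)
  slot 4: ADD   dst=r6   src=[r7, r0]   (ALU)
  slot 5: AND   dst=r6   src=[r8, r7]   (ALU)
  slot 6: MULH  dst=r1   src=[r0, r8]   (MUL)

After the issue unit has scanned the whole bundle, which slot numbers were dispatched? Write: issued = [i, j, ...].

#0 ALU src=r0,r5 dispatched  <A:2 Mu:1 Ld:1 B:1 rd:6 wr:3>
#1 MEM src=r7,r5 dispatched  <A:2 Mu:1 Ld:0 B:1 rd:4 wr:3>
#2 ALU src=r2,r7 dispatched  <A:1 Mu:1 Ld:0 B:1 rd:2 wr:2>
#3 MEM src=r6 held:FU  <A:1 Mu:1 Ld:0 B:1 rd:2 wr:2>
#4 ALU src=r7,r0 held:WAW  <A:1 Mu:1 Ld:0 B:1 rd:2 wr:2>
#5 ALU src=r8,r7 held:WAW  <A:1 Mu:1 Ld:0 B:1 rd:2 wr:2>
#6 MUL src=r0,r8 dispatched  <A:1 Mu:0 Ld:0 B:1 rd:0 wr:1>

issued = [0, 1, 2, 6]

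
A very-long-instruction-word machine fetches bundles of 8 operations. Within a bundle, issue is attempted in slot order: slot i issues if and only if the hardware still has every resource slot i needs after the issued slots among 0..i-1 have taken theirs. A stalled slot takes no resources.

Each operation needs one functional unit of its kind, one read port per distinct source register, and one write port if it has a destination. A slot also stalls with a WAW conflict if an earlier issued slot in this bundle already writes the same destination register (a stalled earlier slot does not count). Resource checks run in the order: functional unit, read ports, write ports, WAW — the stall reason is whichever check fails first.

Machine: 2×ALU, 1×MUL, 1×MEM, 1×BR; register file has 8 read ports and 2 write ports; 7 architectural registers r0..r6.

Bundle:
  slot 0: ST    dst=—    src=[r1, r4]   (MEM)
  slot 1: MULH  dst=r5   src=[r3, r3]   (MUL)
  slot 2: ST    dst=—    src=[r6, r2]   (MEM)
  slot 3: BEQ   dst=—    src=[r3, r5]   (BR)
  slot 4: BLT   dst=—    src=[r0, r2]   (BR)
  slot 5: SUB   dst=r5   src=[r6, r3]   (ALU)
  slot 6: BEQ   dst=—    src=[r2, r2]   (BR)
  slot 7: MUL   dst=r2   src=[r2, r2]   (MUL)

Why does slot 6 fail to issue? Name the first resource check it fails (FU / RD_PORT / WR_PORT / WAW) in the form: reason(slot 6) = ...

reason(slot 6) = FU

slot 0 (MEM): ISSUE — free A2,Mu1,Ld0,B1 rp6 wp2
slot 1 (MUL): ISSUE — free A2,Mu0,Ld0,B1 rp5 wp1
slot 2 (MEM): stall FU — free A2,Mu0,Ld0,B1 rp5 wp1
slot 3 (BR): ISSUE — free A2,Mu0,Ld0,B0 rp3 wp1
slot 4 (BR): stall FU — free A2,Mu0,Ld0,B0 rp3 wp1
slot 5 (ALU): stall WAW — free A2,Mu0,Ld0,B0 rp3 wp1
slot 6 (BR): stall FU — free A2,Mu0,Ld0,B0 rp3 wp1
slot 7 (MUL): stall FU — free A2,Mu0,Ld0,B0 rp3 wp1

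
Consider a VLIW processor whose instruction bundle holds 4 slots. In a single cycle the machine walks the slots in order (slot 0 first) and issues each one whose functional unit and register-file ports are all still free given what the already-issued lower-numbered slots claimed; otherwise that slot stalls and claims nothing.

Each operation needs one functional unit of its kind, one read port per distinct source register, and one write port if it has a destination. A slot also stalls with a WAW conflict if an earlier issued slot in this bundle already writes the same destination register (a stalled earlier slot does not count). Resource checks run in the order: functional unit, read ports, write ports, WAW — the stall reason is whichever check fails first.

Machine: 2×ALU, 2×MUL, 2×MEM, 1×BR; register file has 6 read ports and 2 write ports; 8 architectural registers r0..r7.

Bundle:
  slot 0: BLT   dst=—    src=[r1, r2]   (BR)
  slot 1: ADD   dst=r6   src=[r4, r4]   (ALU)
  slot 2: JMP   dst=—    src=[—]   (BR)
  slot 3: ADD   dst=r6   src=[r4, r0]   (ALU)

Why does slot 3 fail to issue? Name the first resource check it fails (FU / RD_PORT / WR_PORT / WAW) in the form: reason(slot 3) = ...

reason(slot 3) = WAW

slot 0 (BR): ISSUE — free A2,Mu2,Ld2,B0 rp4 wp2
slot 1 (ALU): ISSUE — free A1,Mu2,Ld2,B0 rp3 wp1
slot 2 (BR): stall FU — free A1,Mu2,Ld2,B0 rp3 wp1
slot 3 (ALU): stall WAW — free A1,Mu2,Ld2,B0 rp3 wp1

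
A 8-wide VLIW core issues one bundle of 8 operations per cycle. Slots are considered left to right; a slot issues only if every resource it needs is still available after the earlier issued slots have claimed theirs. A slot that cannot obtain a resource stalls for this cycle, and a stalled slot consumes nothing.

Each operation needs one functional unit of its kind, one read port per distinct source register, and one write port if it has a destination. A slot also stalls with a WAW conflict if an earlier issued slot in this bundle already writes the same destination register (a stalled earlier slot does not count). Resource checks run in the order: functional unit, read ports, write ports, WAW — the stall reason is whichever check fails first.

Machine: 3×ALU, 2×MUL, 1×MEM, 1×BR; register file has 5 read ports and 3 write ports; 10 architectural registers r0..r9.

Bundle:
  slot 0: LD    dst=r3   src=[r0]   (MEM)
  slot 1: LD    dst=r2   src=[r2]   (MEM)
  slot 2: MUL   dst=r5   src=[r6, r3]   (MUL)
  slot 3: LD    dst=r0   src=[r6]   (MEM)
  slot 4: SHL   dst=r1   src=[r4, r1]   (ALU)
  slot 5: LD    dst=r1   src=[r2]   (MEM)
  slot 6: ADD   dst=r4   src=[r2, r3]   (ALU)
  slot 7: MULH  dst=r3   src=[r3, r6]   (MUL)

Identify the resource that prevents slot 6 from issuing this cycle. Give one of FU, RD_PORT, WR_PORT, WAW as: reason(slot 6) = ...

(0) want 1×MEM +1rd +1wr — yes → AL3|MU2|ME0|BR1|rd4|wr2
(1) want 1×MEM +1rd +1wr — FU → AL3|MU2|ME0|BR1|rd4|wr2
(2) want 1×MUL +2rd +1wr — yes → AL3|MU1|ME0|BR1|rd2|wr1
(3) want 1×MEM +1rd +1wr — FU → AL3|MU1|ME0|BR1|rd2|wr1
(4) want 1×ALU +2rd +1wr — yes → AL2|MU1|ME0|BR1|rd0|wr0
(5) want 1×MEM +1rd +1wr — FU → AL2|MU1|ME0|BR1|rd0|wr0
(6) want 1×ALU +2rd +1wr — RD_PORT → AL2|MU1|ME0|BR1|rd0|wr0
(7) want 1×MUL +2rd +1wr — RD_PORT → AL2|MU1|ME0|BR1|rd0|wr0

reason(slot 6) = RD_PORT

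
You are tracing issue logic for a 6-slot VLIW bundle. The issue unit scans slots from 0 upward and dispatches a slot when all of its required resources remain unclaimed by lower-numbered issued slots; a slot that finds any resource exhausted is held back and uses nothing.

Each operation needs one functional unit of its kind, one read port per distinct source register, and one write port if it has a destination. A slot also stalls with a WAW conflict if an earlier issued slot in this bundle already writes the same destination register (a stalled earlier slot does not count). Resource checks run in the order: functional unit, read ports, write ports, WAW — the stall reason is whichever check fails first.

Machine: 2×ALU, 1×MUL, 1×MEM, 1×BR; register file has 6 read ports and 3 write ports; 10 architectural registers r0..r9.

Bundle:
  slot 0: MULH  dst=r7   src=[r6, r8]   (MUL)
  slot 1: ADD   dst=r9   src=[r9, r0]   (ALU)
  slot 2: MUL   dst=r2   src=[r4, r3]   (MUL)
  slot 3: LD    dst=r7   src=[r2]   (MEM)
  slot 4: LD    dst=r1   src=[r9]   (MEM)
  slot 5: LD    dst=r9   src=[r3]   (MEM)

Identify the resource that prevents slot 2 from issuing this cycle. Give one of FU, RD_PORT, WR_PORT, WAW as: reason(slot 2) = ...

reason(slot 2) = FU

  0. MUL→r7 ⇒ go  {2A/0Mu/1Ld/1B | 4r 2w}
  1. ALU→r9 ⇒ go  {1A/0Mu/1Ld/1B | 2r 1w}
  2. MUL→r2 ⇒ no(FU)  {1A/0Mu/1Ld/1B | 2r 1w}
  3. MEM→r7 ⇒ no(WAW)  {1A/0Mu/1Ld/1B | 2r 1w}
  4. MEM→r1 ⇒ go  {1A/0Mu/0Ld/1B | 1r 0w}
  5. MEM→r9 ⇒ no(FU)  {1A/0Mu/0Ld/1B | 1r 0w}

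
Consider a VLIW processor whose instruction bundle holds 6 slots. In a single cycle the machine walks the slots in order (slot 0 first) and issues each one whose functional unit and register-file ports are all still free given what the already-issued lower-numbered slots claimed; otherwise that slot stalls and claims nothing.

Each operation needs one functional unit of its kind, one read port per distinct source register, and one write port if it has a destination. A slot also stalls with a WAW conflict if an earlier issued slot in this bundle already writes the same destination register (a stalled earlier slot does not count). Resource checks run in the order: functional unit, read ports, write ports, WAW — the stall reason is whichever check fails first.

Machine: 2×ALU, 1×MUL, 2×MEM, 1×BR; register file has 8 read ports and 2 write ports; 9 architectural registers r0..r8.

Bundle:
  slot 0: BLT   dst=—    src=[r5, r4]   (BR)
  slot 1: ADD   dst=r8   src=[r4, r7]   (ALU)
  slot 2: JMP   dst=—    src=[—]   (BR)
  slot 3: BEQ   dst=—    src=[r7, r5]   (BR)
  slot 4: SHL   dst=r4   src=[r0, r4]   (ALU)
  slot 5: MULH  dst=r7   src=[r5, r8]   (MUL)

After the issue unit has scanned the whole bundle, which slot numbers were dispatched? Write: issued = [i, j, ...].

issued = [0, 1, 4]

[0] BR needs rd=2 wr=0: ok; after: ALU=2 MUL=1 MEM=2 BR=0, R=6, W=2
[1] ALU needs rd=2 wr=1: ok; after: ALU=1 MUL=1 MEM=2 BR=0, R=4, W=1
[2] BR needs rd=0 wr=0: FU; after: ALU=1 MUL=1 MEM=2 BR=0, R=4, W=1
[3] BR needs rd=2 wr=0: FU; after: ALU=1 MUL=1 MEM=2 BR=0, R=4, W=1
[4] ALU needs rd=2 wr=1: ok; after: ALU=0 MUL=1 MEM=2 BR=0, R=2, W=0
[5] MUL needs rd=2 wr=1: WR_PORT; after: ALU=0 MUL=1 MEM=2 BR=0, R=2, W=0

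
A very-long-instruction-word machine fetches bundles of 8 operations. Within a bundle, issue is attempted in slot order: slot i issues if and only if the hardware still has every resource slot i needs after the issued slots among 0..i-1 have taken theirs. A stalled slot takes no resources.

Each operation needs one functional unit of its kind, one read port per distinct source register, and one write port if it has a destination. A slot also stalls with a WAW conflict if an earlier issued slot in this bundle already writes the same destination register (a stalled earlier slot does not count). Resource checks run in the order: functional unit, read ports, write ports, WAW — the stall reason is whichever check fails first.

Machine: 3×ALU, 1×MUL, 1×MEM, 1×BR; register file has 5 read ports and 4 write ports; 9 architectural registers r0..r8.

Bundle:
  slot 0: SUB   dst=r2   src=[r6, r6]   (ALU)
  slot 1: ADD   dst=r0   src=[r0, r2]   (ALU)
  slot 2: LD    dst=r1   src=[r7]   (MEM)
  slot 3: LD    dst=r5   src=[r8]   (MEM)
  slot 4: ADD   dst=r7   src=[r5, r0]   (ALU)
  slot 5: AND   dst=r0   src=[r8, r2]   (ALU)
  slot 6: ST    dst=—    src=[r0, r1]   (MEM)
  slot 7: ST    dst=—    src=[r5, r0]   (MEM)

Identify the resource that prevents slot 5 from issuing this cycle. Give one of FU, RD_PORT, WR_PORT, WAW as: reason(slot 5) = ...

[0] ALU needs rd=1 wr=1: ok; after: ALU=2 MUL=1 MEM=1 BR=1, R=4, W=3
[1] ALU needs rd=2 wr=1: ok; after: ALU=1 MUL=1 MEM=1 BR=1, R=2, W=2
[2] MEM needs rd=1 wr=1: ok; after: ALU=1 MUL=1 MEM=0 BR=1, R=1, W=1
[3] MEM needs rd=1 wr=1: FU; after: ALU=1 MUL=1 MEM=0 BR=1, R=1, W=1
[4] ALU needs rd=2 wr=1: RD_PORT; after: ALU=1 MUL=1 MEM=0 BR=1, R=1, W=1
[5] ALU needs rd=2 wr=1: RD_PORT; after: ALU=1 MUL=1 MEM=0 BR=1, R=1, W=1
[6] MEM needs rd=2 wr=0: FU; after: ALU=1 MUL=1 MEM=0 BR=1, R=1, W=1
[7] MEM needs rd=2 wr=0: FU; after: ALU=1 MUL=1 MEM=0 BR=1, R=1, W=1

reason(slot 5) = RD_PORT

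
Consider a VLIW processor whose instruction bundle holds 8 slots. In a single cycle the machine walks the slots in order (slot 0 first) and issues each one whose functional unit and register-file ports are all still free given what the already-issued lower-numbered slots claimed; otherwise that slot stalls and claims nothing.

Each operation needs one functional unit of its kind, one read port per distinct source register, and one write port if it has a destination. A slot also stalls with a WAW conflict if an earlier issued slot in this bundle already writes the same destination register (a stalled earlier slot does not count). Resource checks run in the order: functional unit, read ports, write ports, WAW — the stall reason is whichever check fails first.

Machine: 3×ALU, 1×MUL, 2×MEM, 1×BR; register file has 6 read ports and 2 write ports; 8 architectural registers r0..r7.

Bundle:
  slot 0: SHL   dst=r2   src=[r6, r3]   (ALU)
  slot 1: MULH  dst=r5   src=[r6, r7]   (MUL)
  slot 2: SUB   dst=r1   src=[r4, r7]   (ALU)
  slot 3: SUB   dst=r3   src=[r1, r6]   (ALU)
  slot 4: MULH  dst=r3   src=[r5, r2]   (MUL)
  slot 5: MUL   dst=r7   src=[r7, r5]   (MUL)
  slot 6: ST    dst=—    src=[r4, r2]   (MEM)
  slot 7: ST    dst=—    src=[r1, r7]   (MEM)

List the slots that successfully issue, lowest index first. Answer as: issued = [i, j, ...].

(0) want 1×ALU +2rd +1wr — yes → AL2|MU1|ME2|BR1|rd4|wr1
(1) want 1×MUL +2rd +1wr — yes → AL2|MU0|ME2|BR1|rd2|wr0
(2) want 1×ALU +2rd +1wr — WR_PORT → AL2|MU0|ME2|BR1|rd2|wr0
(3) want 1×ALU +2rd +1wr — WR_PORT → AL2|MU0|ME2|BR1|rd2|wr0
(4) want 1×MUL +2rd +1wr — FU → AL2|MU0|ME2|BR1|rd2|wr0
(5) want 1×MUL +2rd +1wr — FU → AL2|MU0|ME2|BR1|rd2|wr0
(6) want 1×MEM +2rd +0wr — yes → AL2|MU0|ME1|BR1|rd0|wr0
(7) want 1×MEM +2rd +0wr — RD_PORT → AL2|MU0|ME1|BR1|rd0|wr0

issued = [0, 1, 6]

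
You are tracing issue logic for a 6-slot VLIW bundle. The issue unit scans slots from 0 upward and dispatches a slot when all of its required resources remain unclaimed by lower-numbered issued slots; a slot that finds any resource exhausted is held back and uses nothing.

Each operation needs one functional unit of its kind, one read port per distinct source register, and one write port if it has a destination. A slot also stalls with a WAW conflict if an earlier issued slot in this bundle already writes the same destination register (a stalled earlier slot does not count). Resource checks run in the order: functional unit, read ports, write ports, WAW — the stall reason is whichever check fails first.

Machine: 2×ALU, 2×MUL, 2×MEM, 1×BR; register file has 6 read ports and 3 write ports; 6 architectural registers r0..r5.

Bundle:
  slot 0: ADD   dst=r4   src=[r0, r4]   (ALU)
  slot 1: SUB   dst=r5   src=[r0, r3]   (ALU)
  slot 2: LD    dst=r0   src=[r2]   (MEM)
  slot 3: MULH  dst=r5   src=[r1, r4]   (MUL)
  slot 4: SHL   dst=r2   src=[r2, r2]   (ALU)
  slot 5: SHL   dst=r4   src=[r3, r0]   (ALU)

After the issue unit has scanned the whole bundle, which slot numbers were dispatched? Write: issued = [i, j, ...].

[0] ALU needs rd=2 wr=1: ok; after: ALU=1 MUL=2 MEM=2 BR=1, R=4, W=2
[1] ALU needs rd=2 wr=1: ok; after: ALU=0 MUL=2 MEM=2 BR=1, R=2, W=1
[2] MEM needs rd=1 wr=1: ok; after: ALU=0 MUL=2 MEM=1 BR=1, R=1, W=0
[3] MUL needs rd=2 wr=1: RD_PORT; after: ALU=0 MUL=2 MEM=1 BR=1, R=1, W=0
[4] ALU needs rd=1 wr=1: FU; after: ALU=0 MUL=2 MEM=1 BR=1, R=1, W=0
[5] ALU needs rd=2 wr=1: FU; after: ALU=0 MUL=2 MEM=1 BR=1, R=1, W=0

issued = [0, 1, 2]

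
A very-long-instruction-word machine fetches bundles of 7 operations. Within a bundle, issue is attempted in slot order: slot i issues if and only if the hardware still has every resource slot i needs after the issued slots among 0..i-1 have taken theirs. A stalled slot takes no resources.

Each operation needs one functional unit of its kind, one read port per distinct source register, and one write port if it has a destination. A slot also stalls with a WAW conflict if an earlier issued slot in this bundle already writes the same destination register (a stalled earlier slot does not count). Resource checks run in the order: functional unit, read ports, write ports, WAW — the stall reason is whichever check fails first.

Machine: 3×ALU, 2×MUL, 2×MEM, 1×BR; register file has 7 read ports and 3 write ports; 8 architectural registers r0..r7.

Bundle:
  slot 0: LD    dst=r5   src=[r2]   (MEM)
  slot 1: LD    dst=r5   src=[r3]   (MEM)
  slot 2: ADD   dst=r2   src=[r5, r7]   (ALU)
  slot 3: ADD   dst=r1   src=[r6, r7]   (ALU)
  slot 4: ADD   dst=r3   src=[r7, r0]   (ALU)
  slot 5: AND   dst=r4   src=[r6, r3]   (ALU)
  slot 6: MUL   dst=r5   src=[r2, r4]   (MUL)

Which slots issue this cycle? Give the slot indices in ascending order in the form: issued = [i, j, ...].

slot 0 (MEM): ISSUE — free A3,Mu2,Ld1,B1 rp6 wp2
slot 1 (MEM): stall WAW — free A3,Mu2,Ld1,B1 rp6 wp2
slot 2 (ALU): ISSUE — free A2,Mu2,Ld1,B1 rp4 wp1
slot 3 (ALU): ISSUE — free A1,Mu2,Ld1,B1 rp2 wp0
slot 4 (ALU): stall WR_PORT — free A1,Mu2,Ld1,B1 rp2 wp0
slot 5 (ALU): stall WR_PORT — free A1,Mu2,Ld1,B1 rp2 wp0
slot 6 (MUL): stall WR_PORT — free A1,Mu2,Ld1,B1 rp2 wp0

issued = [0, 2, 3]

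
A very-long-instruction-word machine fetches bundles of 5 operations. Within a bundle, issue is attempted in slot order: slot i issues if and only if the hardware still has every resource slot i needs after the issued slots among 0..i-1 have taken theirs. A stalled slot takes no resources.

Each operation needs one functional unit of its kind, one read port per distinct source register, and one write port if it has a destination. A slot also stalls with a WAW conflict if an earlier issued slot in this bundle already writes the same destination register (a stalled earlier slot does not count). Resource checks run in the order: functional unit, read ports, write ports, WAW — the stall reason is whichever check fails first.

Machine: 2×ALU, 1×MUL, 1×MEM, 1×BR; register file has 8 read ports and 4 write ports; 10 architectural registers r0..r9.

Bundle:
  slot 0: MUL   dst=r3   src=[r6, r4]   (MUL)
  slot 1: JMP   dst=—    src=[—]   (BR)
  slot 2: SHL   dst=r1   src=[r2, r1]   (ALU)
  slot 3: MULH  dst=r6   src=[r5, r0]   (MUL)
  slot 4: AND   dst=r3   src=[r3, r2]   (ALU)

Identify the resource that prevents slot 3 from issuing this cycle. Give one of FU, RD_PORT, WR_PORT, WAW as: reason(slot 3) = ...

[0] MUL needs rd=2 wr=1: ok; after: ALU=2 MUL=0 MEM=1 BR=1, R=6, W=3
[1] BR needs rd=0 wr=0: ok; after: ALU=2 MUL=0 MEM=1 BR=0, R=6, W=3
[2] ALU needs rd=2 wr=1: ok; after: ALU=1 MUL=0 MEM=1 BR=0, R=4, W=2
[3] MUL needs rd=2 wr=1: FU; after: ALU=1 MUL=0 MEM=1 BR=0, R=4, W=2
[4] ALU needs rd=2 wr=1: WAW; after: ALU=1 MUL=0 MEM=1 BR=0, R=4, W=2

reason(slot 3) = FU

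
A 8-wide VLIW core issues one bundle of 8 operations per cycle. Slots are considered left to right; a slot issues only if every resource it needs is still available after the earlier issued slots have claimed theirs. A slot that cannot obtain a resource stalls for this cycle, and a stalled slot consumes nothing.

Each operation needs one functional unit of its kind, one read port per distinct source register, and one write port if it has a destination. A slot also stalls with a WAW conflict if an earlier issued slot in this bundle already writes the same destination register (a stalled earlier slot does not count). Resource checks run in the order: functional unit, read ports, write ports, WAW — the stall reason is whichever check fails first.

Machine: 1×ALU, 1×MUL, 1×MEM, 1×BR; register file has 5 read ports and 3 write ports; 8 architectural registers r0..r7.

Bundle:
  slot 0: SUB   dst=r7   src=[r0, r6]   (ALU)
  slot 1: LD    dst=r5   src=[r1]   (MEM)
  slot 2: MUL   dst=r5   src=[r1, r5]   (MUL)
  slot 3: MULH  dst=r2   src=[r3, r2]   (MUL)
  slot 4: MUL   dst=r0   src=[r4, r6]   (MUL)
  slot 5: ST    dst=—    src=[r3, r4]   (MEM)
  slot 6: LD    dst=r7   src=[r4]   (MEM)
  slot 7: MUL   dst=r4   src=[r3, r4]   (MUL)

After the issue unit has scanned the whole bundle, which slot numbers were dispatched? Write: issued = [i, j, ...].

issued = [0, 1, 3]

  0. ALU→r7 ⇒ go  {0A/1Mu/1Ld/1B | 3r 2w}
  1. MEM→r5 ⇒ go  {0A/1Mu/0Ld/1B | 2r 1w}
  2. MUL→r5 ⇒ no(WAW)  {0A/1Mu/0Ld/1B | 2r 1w}
  3. MUL→r2 ⇒ go  {0A/0Mu/0Ld/1B | 0r 0w}
  4. MUL→r0 ⇒ no(FU)  {0A/0Mu/0Ld/1B | 0r 0w}
  5. MEM ⇒ no(FU)  {0A/0Mu/0Ld/1B | 0r 0w}
  6. MEM→r7 ⇒ no(FU)  {0A/0Mu/0Ld/1B | 0r 0w}
  7. MUL→r4 ⇒ no(FU)  {0A/0Mu/0Ld/1B | 0r 0w}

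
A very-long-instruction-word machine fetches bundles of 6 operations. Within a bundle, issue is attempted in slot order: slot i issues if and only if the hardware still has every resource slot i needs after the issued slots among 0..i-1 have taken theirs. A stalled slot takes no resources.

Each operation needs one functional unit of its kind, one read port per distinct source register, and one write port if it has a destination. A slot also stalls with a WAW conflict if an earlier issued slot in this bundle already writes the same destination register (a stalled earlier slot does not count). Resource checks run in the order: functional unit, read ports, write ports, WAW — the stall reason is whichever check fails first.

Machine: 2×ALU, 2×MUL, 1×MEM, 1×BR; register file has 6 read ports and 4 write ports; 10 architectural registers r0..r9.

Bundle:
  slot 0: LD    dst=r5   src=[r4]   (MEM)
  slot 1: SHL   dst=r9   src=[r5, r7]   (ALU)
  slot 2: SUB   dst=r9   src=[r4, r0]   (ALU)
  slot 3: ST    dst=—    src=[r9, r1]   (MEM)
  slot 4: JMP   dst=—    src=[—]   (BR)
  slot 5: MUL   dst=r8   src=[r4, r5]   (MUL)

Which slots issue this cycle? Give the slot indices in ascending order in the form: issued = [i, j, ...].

issued = [0, 1, 4, 5]

slot 0 (MEM): ISSUE — free A2,Mu2,Ld0,B1 rp5 wp3
slot 1 (ALU): ISSUE — free A1,Mu2,Ld0,B1 rp3 wp2
slot 2 (ALU): stall WAW — free A1,Mu2,Ld0,B1 rp3 wp2
slot 3 (MEM): stall FU — free A1,Mu2,Ld0,B1 rp3 wp2
slot 4 (BR): ISSUE — free A1,Mu2,Ld0,B0 rp3 wp2
slot 5 (MUL): ISSUE — free A1,Mu1,Ld0,B0 rp1 wp1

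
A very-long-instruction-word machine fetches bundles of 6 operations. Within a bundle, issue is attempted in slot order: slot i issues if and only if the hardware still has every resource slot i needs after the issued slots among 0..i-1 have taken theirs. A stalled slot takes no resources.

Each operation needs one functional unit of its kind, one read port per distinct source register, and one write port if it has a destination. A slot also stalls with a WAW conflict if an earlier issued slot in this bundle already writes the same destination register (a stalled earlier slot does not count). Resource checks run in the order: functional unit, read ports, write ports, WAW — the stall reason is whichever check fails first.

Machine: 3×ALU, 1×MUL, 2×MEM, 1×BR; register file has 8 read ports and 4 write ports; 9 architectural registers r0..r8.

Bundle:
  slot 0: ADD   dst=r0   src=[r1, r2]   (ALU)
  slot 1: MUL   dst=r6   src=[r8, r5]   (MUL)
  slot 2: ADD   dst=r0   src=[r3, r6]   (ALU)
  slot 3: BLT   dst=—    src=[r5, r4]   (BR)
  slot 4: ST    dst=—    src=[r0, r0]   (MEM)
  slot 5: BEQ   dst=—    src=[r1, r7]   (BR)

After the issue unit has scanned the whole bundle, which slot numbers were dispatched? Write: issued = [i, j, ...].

issued = [0, 1, 3, 4]

(0) want 1×ALU +2rd +1wr — yes → AL2|MU1|ME2|BR1|rd6|wr3
(1) want 1×MUL +2rd +1wr — yes → AL2|MU0|ME2|BR1|rd4|wr2
(2) want 1×ALU +2rd +1wr — WAW → AL2|MU0|ME2|BR1|rd4|wr2
(3) want 1×BR +2rd +0wr — yes → AL2|MU0|ME2|BR0|rd2|wr2
(4) want 1×MEM +1rd +0wr — yes → AL2|MU0|ME1|BR0|rd1|wr2
(5) want 1×BR +2rd +0wr — FU → AL2|MU0|ME1|BR0|rd1|wr2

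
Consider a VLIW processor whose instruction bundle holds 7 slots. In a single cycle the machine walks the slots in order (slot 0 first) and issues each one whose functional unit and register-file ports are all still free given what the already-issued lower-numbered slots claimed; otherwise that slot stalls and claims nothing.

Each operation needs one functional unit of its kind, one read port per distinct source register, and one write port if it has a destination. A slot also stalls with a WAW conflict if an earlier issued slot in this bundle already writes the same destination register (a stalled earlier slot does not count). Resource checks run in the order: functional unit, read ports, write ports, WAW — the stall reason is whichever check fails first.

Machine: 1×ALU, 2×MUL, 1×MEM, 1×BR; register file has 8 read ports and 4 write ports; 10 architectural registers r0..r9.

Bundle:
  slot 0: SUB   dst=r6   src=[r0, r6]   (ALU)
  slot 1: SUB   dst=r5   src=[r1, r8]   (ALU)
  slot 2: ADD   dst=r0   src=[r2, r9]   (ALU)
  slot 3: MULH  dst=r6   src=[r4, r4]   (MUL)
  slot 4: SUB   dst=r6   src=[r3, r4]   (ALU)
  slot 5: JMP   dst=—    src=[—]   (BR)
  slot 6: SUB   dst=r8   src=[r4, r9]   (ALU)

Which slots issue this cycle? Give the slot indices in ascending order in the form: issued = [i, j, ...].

issued = [0, 5]

slot 0 (ALU): ISSUE — free A0,Mu2,Ld1,B1 rp6 wp3
slot 1 (ALU): stall FU — free A0,Mu2,Ld1,B1 rp6 wp3
slot 2 (ALU): stall FU — free A0,Mu2,Ld1,B1 rp6 wp3
slot 3 (MUL): stall WAW — free A0,Mu2,Ld1,B1 rp6 wp3
slot 4 (ALU): stall FU — free A0,Mu2,Ld1,B1 rp6 wp3
slot 5 (BR): ISSUE — free A0,Mu2,Ld1,B0 rp6 wp3
slot 6 (ALU): stall FU — free A0,Mu2,Ld1,B0 rp6 wp3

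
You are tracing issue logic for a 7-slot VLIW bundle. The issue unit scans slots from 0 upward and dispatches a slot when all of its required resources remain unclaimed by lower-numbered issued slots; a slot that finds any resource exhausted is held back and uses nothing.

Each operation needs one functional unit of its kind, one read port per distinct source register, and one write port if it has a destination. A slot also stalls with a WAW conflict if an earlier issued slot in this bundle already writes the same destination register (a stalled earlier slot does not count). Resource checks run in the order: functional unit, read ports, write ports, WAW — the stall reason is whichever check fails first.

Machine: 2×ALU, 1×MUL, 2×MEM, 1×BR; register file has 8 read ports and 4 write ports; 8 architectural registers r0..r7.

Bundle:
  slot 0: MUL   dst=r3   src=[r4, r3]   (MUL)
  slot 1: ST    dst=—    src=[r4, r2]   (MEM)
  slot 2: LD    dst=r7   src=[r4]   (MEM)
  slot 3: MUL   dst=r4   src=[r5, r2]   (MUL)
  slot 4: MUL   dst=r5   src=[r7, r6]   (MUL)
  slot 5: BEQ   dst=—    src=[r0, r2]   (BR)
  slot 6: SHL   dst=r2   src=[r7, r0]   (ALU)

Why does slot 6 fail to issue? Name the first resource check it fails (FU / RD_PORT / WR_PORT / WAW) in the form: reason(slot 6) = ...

#0 MUL src=r4,r3 dispatched  <A:2 Mu:0 Ld:2 B:1 rd:6 wr:3>
#1 MEM src=r4,r2 dispatched  <A:2 Mu:0 Ld:1 B:1 rd:4 wr:3>
#2 MEM src=r4 dispatched  <A:2 Mu:0 Ld:0 B:1 rd:3 wr:2>
#3 MUL src=r5,r2 held:FU  <A:2 Mu:0 Ld:0 B:1 rd:3 wr:2>
#4 MUL src=r7,r6 held:FU  <A:2 Mu:0 Ld:0 B:1 rd:3 wr:2>
#5 BR src=r0,r2 dispatched  <A:2 Mu:0 Ld:0 B:0 rd:1 wr:2>
#6 ALU src=r7,r0 held:RD_PORT  <A:2 Mu:0 Ld:0 B:0 rd:1 wr:2>

reason(slot 6) = RD_PORT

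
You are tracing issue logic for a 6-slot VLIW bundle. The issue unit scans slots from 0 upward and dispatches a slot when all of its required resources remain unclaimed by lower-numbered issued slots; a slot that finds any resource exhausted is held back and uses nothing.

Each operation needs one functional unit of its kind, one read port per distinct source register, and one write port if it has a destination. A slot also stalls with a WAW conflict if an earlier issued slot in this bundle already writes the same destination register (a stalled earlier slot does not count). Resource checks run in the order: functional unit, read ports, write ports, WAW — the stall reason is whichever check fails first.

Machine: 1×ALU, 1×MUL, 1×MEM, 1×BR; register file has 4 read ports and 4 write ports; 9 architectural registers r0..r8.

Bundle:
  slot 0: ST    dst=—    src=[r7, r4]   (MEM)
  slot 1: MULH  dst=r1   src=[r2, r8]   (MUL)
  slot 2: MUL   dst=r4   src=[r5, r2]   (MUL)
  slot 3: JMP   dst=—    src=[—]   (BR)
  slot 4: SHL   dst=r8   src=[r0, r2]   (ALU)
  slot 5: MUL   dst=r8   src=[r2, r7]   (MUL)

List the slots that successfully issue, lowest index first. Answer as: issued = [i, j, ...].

issued = [0, 1, 3]

#0 MEM src=r7,r4 dispatched  <A:1 Mu:1 Ld:0 B:1 rd:2 wr:4>
#1 MUL src=r2,r8 dispatched  <A:1 Mu:0 Ld:0 B:1 rd:0 wr:3>
#2 MUL src=r5,r2 held:FU  <A:1 Mu:0 Ld:0 B:1 rd:0 wr:3>
#3 BR src=- dispatched  <A:1 Mu:0 Ld:0 B:0 rd:0 wr:3>
#4 ALU src=r0,r2 held:RD_PORT  <A:1 Mu:0 Ld:0 B:0 rd:0 wr:3>
#5 MUL src=r2,r7 held:FU  <A:1 Mu:0 Ld:0 B:0 rd:0 wr:3>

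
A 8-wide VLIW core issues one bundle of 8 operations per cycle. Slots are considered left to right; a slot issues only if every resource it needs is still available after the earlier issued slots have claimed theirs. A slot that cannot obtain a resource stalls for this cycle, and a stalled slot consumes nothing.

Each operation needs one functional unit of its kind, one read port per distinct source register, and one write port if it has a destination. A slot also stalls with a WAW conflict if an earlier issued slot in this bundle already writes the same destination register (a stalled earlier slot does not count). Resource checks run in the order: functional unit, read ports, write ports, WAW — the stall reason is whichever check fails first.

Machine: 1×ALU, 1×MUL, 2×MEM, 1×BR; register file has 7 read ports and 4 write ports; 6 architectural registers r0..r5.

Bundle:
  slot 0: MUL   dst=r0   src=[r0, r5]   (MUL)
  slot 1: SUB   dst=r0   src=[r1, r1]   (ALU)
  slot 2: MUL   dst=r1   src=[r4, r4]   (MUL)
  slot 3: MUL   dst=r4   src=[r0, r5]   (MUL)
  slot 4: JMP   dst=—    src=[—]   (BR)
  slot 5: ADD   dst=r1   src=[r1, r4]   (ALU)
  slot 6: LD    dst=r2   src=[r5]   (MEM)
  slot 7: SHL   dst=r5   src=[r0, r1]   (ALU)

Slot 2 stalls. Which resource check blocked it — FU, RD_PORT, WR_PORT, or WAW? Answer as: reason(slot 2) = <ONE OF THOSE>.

#0 MUL src=r0,r5 dispatched  <A:1 Mu:0 Ld:2 B:1 rd:5 wr:3>
#1 ALU src=r1,r1 held:WAW  <A:1 Mu:0 Ld:2 B:1 rd:5 wr:3>
#2 MUL src=r4,r4 held:FU  <A:1 Mu:0 Ld:2 B:1 rd:5 wr:3>
#3 MUL src=r0,r5 held:FU  <A:1 Mu:0 Ld:2 B:1 rd:5 wr:3>
#4 BR src=- dispatched  <A:1 Mu:0 Ld:2 B:0 rd:5 wr:3>
#5 ALU src=r1,r4 dispatched  <A:0 Mu:0 Ld:2 B:0 rd:3 wr:2>
#6 MEM src=r5 dispatched  <A:0 Mu:0 Ld:1 B:0 rd:2 wr:1>
#7 ALU src=r0,r1 held:FU  <A:0 Mu:0 Ld:1 B:0 rd:2 wr:1>

reason(slot 2) = FU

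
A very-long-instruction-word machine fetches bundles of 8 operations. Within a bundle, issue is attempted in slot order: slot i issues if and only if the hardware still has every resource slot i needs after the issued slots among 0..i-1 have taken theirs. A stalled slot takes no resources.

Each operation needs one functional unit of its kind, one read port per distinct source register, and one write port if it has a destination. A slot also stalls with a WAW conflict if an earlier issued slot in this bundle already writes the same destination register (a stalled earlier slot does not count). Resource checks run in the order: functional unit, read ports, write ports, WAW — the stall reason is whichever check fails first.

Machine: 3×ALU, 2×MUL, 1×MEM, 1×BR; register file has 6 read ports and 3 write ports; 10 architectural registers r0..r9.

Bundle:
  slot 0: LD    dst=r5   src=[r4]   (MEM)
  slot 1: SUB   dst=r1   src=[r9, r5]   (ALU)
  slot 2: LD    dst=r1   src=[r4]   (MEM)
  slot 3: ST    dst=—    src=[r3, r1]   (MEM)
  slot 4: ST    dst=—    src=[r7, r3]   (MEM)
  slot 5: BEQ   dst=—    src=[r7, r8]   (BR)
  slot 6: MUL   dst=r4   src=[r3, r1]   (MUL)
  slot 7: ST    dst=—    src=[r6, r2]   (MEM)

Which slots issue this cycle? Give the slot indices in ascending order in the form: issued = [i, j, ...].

[0] MEM needs rd=1 wr=1: ok; after: ALU=3 MUL=2 MEM=0 BR=1, R=5, W=2
[1] ALU needs rd=2 wr=1: ok; after: ALU=2 MUL=2 MEM=0 BR=1, R=3, W=1
[2] MEM needs rd=1 wr=1: FU; after: ALU=2 MUL=2 MEM=0 BR=1, R=3, W=1
[3] MEM needs rd=2 wr=0: FU; after: ALU=2 MUL=2 MEM=0 BR=1, R=3, W=1
[4] MEM needs rd=2 wr=0: FU; after: ALU=2 MUL=2 MEM=0 BR=1, R=3, W=1
[5] BR needs rd=2 wr=0: ok; after: ALU=2 MUL=2 MEM=0 BR=0, R=1, W=1
[6] MUL needs rd=2 wr=1: RD_PORT; after: ALU=2 MUL=2 MEM=0 BR=0, R=1, W=1
[7] MEM needs rd=2 wr=0: FU; after: ALU=2 MUL=2 MEM=0 BR=0, R=1, W=1

issued = [0, 1, 5]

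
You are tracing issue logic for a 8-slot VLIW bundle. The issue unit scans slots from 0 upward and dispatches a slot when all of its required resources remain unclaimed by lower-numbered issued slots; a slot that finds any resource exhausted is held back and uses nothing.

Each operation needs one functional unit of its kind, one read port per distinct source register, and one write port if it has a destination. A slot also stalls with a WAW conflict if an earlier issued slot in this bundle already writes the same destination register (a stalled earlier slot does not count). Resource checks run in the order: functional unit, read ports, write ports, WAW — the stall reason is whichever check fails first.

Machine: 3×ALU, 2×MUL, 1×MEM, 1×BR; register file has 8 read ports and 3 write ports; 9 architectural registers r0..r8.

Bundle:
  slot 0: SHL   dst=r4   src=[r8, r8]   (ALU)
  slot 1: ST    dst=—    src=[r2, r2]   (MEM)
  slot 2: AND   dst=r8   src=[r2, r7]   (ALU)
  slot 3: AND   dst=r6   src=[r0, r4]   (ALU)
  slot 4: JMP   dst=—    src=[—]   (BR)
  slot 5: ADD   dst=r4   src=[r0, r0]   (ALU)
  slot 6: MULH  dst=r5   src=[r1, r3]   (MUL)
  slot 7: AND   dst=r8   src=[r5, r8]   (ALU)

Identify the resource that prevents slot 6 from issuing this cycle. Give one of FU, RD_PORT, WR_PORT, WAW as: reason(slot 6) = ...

reason(slot 6) = WR_PORT

  0. ALU→r4 ⇒ go  {2A/2Mu/1Ld/1B | 7r 2w}
  1. MEM ⇒ go  {2A/2Mu/0Ld/1B | 6r 2w}
  2. ALU→r8 ⇒ go  {1A/2Mu/0Ld/1B | 4r 1w}
  3. ALU→r6 ⇒ go  {0A/2Mu/0Ld/1B | 2r 0w}
  4. BR ⇒ go  {0A/2Mu/0Ld/0B | 2r 0w}
  5. ALU→r4 ⇒ no(FU)  {0A/2Mu/0Ld/0B | 2r 0w}
  6. MUL→r5 ⇒ no(WR_PORT)  {0A/2Mu/0Ld/0B | 2r 0w}
  7. ALU→r8 ⇒ no(FU)  {0A/2Mu/0Ld/0B | 2r 0w}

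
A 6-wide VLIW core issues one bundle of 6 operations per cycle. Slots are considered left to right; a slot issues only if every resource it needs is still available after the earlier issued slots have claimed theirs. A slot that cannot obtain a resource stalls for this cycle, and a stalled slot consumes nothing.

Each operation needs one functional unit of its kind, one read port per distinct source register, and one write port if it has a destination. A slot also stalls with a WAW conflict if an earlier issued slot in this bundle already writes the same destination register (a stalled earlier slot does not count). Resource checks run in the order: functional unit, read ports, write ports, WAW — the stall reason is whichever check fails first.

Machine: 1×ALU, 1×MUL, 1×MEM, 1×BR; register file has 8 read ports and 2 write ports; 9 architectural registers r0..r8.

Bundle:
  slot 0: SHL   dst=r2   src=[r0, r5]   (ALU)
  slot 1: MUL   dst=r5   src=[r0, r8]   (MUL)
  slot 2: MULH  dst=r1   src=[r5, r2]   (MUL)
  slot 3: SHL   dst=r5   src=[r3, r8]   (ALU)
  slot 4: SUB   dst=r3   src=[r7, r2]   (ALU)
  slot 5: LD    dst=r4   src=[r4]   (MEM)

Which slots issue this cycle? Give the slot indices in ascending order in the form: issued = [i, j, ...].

issued = [0, 1]

(0) want 1×ALU +2rd +1wr — yes → AL0|MU1|ME1|BR1|rd6|wr1
(1) want 1×MUL +2rd +1wr — yes → AL0|MU0|ME1|BR1|rd4|wr0
(2) want 1×MUL +2rd +1wr — FU → AL0|MU0|ME1|BR1|rd4|wr0
(3) want 1×ALU +2rd +1wr — FU → AL0|MU0|ME1|BR1|rd4|wr0
(4) want 1×ALU +2rd +1wr — FU → AL0|MU0|ME1|BR1|rd4|wr0
(5) want 1×MEM +1rd +1wr — WR_PORT → AL0|MU0|ME1|BR1|rd4|wr0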